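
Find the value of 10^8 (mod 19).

Step 1: Compute 10^8 mod 19 step by step, reducing modulo 19 at each step.
  10^1 mod 19 = 10
  10^2 mod 19 = (10 * 10) mod 19 = 5
  10^3 mod 19 = (5 * 10) mod 19 = 12
  10^4 mod 19 = (12 * 10) mod 19 = 6
  10^5 mod 19 = (6 * 10) mod 19 = 3
  10^6 mod 19 = (3 * 10) mod 19 = 11
  10^7 mod 19 = (11 * 10) mod 19 = 15
  10^8 mod 19 = (15 * 10) mod 19 = 17
Step 2: Result = 17.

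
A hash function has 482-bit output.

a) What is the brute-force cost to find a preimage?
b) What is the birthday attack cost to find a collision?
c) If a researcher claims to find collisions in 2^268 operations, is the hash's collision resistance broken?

Step 1: Preimage resistance requires brute-force of 2^482 operations.
Step 2: Collision resistance (birthday bound) = 2^(482/2) = 2^241.
Step 3: The claimed attack costs 2^268 operations.
Step 4: Since 2^268 >= 2^241, the claimed attack is no faster than the generic birthday attack, so this does not break collision resistance.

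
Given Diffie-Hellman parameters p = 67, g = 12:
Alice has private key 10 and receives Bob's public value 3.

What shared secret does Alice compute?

Step 1: s = B^a mod p = 3^10 mod 67.
  3^1 mod 67 = 3
  3^2 mod 67 = (3 * 3) mod 67 = 9
  3^3 mod 67 = (9 * 3) mod 67 = 27
  3^4 mod 67 = (27 * 3) mod 67 = 14
  3^5 mod 67 = (14 * 3) mod 67 = 42
  3^6 mod 67 = (42 * 3) mod 67 = 59
  3^7 mod 67 = (59 * 3) mod 67 = 43
  3^8 mod 67 = (43 * 3) mod 67 = 62
  3^9 mod 67 = (62 * 3) mod 67 = 52
  3^10 mod 67 = (52 * 3) mod 67 = 22
Result: shared secret = 22.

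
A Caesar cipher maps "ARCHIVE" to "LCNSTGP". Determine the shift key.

Step 1: Compare first letters: A (position 0) -> L (position 11).
Step 2: Shift = (11 - 0) mod 26 = 11.
The shift value is 11.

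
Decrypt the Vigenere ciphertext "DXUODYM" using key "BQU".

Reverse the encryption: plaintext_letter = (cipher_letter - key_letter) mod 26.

Step 1: Extend key: BQUBQUB
Step 2: Decrypt each letter (c - k) mod 26:
  D(3) - B(1) = (3-1) mod 26 = 2 = C
  X(23) - Q(16) = (23-16) mod 26 = 7 = H
  U(20) - U(20) = (20-20) mod 26 = 0 = A
  O(14) - B(1) = (14-1) mod 26 = 13 = N
  D(3) - Q(16) = (3-16) mod 26 = 13 = N
  Y(24) - U(20) = (24-20) mod 26 = 4 = E
  M(12) - B(1) = (12-1) mod 26 = 11 = L
Plaintext: CHANNEL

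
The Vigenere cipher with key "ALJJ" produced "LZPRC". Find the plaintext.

Step 1: Extend key: ALJJA
Step 2: Decrypt each letter (c - k) mod 26:
  L(11) - A(0) = (11-0) mod 26 = 11 = L
  Z(25) - L(11) = (25-11) mod 26 = 14 = O
  P(15) - J(9) = (15-9) mod 26 = 6 = G
  R(17) - J(9) = (17-9) mod 26 = 8 = I
  C(2) - A(0) = (2-0) mod 26 = 2 = C
Plaintext: LOGIC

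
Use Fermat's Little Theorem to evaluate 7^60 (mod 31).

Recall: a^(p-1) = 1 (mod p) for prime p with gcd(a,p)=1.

Step 1: Since 31 is prime, by Fermat's Little Theorem: 7^30 = 1 (mod 31).
Step 2: Reduce exponent: 60 mod 30 = 0.
Step 3: So 7^60 = 7^0 (mod 31).
Step 4: 7^0 mod 31 = 1.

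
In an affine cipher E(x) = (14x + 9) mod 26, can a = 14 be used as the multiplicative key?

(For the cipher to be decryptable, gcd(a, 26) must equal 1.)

Step 1: Compute gcd(14, 26).
Step 2: gcd(14, 26) = 2.
Since gcd = 2 != 1, 14 shares a common factor with 26, so it cannot be used.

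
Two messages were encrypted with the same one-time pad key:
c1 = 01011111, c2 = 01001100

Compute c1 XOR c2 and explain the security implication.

Step 1: c1 XOR c2 = (m1 XOR k) XOR (m2 XOR k).
Step 2: By XOR associativity/commutativity: = m1 XOR m2 XOR k XOR k = m1 XOR m2.
Step 3: 01011111 XOR 01001100 = 00010011 = 19.
Step 4: The key cancels out! An attacker learns m1 XOR m2 = 19, revealing the relationship between plaintexts.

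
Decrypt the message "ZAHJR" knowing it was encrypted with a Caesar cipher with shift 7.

Step 1: Reverse the shift by subtracting 7 from each letter position.
  Z (position 25) -> position (25-7) mod 26 = 18 -> S
  A (position 0) -> position (0-7) mod 26 = 19 -> T
  H (position 7) -> position (7-7) mod 26 = 0 -> A
  J (position 9) -> position (9-7) mod 26 = 2 -> C
  R (position 17) -> position (17-7) mod 26 = 10 -> K
Decrypted message: STACK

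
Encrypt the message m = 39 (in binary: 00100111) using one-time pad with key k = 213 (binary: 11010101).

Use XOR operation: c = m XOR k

Step 1: Write out the XOR operation bit by bit:
  Message: 00100111
  Key:     11010101
  XOR:     11110010
Step 2: Convert to decimal: 11110010 = 242.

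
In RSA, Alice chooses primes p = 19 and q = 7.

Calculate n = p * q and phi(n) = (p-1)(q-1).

Step 1: n = p * q = 19 * 7 = 133.
Step 2: phi(n) = (p-1)(q-1) = 18 * 6 = 108.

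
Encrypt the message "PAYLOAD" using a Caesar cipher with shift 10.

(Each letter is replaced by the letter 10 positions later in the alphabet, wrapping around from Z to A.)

Step 1: For each letter, shift forward by 10 positions (mod 26).
  P (position 15) -> position (15+10) mod 26 = 25 -> Z
  A (position 0) -> position (0+10) mod 26 = 10 -> K
  Y (position 24) -> position (24+10) mod 26 = 8 -> I
  L (position 11) -> position (11+10) mod 26 = 21 -> V
  O (position 14) -> position (14+10) mod 26 = 24 -> Y
  A (position 0) -> position (0+10) mod 26 = 10 -> K
  D (position 3) -> position (3+10) mod 26 = 13 -> N
Result: ZKIVYKN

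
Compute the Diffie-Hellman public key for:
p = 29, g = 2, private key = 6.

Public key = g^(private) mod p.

Step 1: A = g^a mod p = 2^6 mod 29.
  2^1 mod 29 = 2
  2^2 mod 29 = (2 * 2) mod 29 = 4
  2^3 mod 29 = (4 * 2) mod 29 = 8
  2^4 mod 29 = (8 * 2) mod 29 = 16
  2^5 mod 29 = (16 * 2) mod 29 = 3
  2^6 mod 29 = (3 * 2) mod 29 = 6
Result: A = 6.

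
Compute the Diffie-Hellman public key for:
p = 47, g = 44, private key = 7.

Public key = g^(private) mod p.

Step 1: A = g^a mod p = 44^7 mod 47.
  44^1 mod 47 = 44
  44^2 mod 47 = (44 * 44) mod 47 = 9
  44^3 mod 47 = (9 * 44) mod 47 = 20
  44^4 mod 47 = (20 * 44) mod 47 = 34
  44^5 mod 47 = (34 * 44) mod 47 = 39
  44^6 mod 47 = (39 * 44) mod 47 = 24
  44^7 mod 47 = (24 * 44) mod 47 = 22
Result: A = 22.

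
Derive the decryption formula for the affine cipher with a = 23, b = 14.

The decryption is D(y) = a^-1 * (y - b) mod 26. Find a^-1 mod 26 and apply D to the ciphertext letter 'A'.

Step 1: Find a^-1, the modular inverse of 23 mod 26.
Step 2: We need 23 * a^-1 = 1 (mod 26).
Step 3: 23 * 17 = 391 = 15 * 26 + 1, so a^-1 = 17.
Step 4: D(y) = 17(y - 14) mod 26.
Step 5: Apply to 'A' (y = 0): D(0) = 17 * (0 - 14) mod 26 = 17 * -14 mod 26 = 22 -> 'W'.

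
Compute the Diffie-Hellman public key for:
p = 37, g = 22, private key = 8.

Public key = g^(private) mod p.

Step 1: A = g^a mod p = 22^8 mod 37.
  22^1 mod 37 = 22
  22^2 mod 37 = (22 * 22) mod 37 = 3
  22^3 mod 37 = (3 * 22) mod 37 = 29
  22^4 mod 37 = (29 * 22) mod 37 = 9
  22^5 mod 37 = (9 * 22) mod 37 = 13
  22^6 mod 37 = (13 * 22) mod 37 = 27
  22^7 mod 37 = (27 * 22) mod 37 = 2
  22^8 mod 37 = (2 * 22) mod 37 = 7
Result: A = 7.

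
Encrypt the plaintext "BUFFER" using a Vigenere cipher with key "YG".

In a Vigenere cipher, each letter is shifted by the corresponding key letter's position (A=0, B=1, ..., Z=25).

Step 1: Repeat key to match plaintext length:
  Plaintext: BUFFER
  Key:       YGYGYG
Step 2: Encrypt each letter:
  B(1) + Y(24) = (1+24) mod 26 = 25 = Z
  U(20) + G(6) = (20+6) mod 26 = 0 = A
  F(5) + Y(24) = (5+24) mod 26 = 3 = D
  F(5) + G(6) = (5+6) mod 26 = 11 = L
  E(4) + Y(24) = (4+24) mod 26 = 2 = C
  R(17) + G(6) = (17+6) mod 26 = 23 = X
Ciphertext: ZADLCX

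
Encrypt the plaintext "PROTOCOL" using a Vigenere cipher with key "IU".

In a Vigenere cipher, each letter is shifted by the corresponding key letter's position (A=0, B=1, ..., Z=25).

Step 1: Repeat key to match plaintext length:
  Plaintext: PROTOCOL
  Key:       IUIUIUIU
Step 2: Encrypt each letter:
  P(15) + I(8) = (15+8) mod 26 = 23 = X
  R(17) + U(20) = (17+20) mod 26 = 11 = L
  O(14) + I(8) = (14+8) mod 26 = 22 = W
  T(19) + U(20) = (19+20) mod 26 = 13 = N
  O(14) + I(8) = (14+8) mod 26 = 22 = W
  C(2) + U(20) = (2+20) mod 26 = 22 = W
  O(14) + I(8) = (14+8) mod 26 = 22 = W
  L(11) + U(20) = (11+20) mod 26 = 5 = F
Ciphertext: XLWNWWWF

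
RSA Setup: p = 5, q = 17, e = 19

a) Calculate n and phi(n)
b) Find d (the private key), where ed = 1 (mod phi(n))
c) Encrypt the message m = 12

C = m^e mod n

Step 1: n = 5 * 17 = 85.
Step 2: phi(n) = (5-1)(17-1) = 4 * 16 = 64.
Step 3: Find d = 19^(-1) mod 64 = 27.
  Verify: 19 * 27 = 513 = 1 (mod 64).
Step 4: C = 12^19 mod 85 = 28.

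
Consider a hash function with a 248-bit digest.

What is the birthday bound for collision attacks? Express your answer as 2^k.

Step 1: The birthday paradox gives collision probability ~50% after sqrt(2^n) = 2^(n/2) hashes.
Step 2: For 248-bit output: 2^(248/2) = 2^124.
Step 3: Approximately 2^124 hash computations needed.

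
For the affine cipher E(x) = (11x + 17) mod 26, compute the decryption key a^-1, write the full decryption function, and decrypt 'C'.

Step 1: Find a^-1, the modular inverse of 11 mod 26.
Step 2: We need 11 * a^-1 = 1 (mod 26).
Step 3: 11 * 19 = 209 = 8 * 26 + 1, so a^-1 = 19.
Step 4: D(y) = 19(y - 17) mod 26.
Step 5: Apply to 'C' (y = 2): D(2) = 19 * (2 - 17) mod 26 = 19 * -15 mod 26 = 1 -> 'B'.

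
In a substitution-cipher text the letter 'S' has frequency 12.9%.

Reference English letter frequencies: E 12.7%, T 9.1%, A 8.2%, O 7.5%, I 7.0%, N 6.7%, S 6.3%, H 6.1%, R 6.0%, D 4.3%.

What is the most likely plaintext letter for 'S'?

Step 1: The observed frequency is 12.9%.
Step 2: Compare with English frequencies:
  E: 12.7% (difference: 0.2%) <-- closest
  T: 9.1% (difference: 3.8%)
  A: 8.2% (difference: 4.7%)
  O: 7.5% (difference: 5.4%)
  I: 7.0% (difference: 5.9%)
  N: 6.7% (difference: 6.2%)
  S: 6.3% (difference: 6.6%)
  H: 6.1% (difference: 6.8%)
  R: 6.0% (difference: 6.9%)
  D: 4.3% (difference: 8.6%)
Step 3: 'S' most likely represents 'E' (frequency 12.7%).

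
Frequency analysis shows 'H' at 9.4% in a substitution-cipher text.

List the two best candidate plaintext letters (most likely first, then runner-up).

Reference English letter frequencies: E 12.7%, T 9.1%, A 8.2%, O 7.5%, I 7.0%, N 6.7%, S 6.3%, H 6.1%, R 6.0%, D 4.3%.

Step 1: Observed frequency of 'H' is 9.4%.
Step 2: Compute distances to each reference frequency and sort:
  T (9.1%): difference = 0.3% <-- BEST
  A (8.2%): difference = 1.2% <-- RUNNER-UP
  O (7.5%): difference = 1.9%
  I (7.0%): difference = 2.4%
  N (6.7%): difference = 2.7%
Step 3: Most likely is 'T' (9.1%, diff 0.3%); second most likely is 'A' (8.2%, diff 1.2%).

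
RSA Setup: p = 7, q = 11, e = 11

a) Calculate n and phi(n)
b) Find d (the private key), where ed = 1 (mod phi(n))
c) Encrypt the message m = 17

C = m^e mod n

Step 1: n = 7 * 11 = 77.
Step 2: phi(n) = (7-1)(11-1) = 6 * 10 = 60.
Step 3: Find d = 11^(-1) mod 60 = 11.
  Verify: 11 * 11 = 121 = 1 (mod 60).
Step 4: C = 17^11 mod 77 = 61.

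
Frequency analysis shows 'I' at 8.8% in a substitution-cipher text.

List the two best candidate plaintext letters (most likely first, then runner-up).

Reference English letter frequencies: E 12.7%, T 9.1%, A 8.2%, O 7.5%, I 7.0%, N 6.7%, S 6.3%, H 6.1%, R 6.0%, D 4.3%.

Step 1: Observed frequency of 'I' is 8.8%.
Step 2: Compute distances to each reference frequency and sort:
  T (9.1%): difference = 0.3% <-- BEST
  A (8.2%): difference = 0.6% <-- RUNNER-UP
  O (7.5%): difference = 1.3%
  I (7.0%): difference = 1.8%
  N (6.7%): difference = 2.1%
Step 3: Most likely is 'T' (9.1%, diff 0.3%); second most likely is 'A' (8.2%, diff 0.6%).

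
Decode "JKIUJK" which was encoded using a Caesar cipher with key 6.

Step 1: Reverse the shift by subtracting 6 from each letter position.
  J (position 9) -> position (9-6) mod 26 = 3 -> D
  K (position 10) -> position (10-6) mod 26 = 4 -> E
  I (position 8) -> position (8-6) mod 26 = 2 -> C
  U (position 20) -> position (20-6) mod 26 = 14 -> O
  J (position 9) -> position (9-6) mod 26 = 3 -> D
  K (position 10) -> position (10-6) mod 26 = 4 -> E
Decrypted message: DECODE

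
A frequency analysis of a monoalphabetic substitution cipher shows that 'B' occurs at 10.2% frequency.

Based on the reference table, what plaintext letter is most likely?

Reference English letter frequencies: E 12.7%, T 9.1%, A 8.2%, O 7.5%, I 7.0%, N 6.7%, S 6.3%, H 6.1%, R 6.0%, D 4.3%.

Step 1: The observed frequency is 10.2%.
Step 2: Compare with English frequencies:
  E: 12.7% (difference: 2.5%)
  T: 9.1% (difference: 1.1%) <-- closest
  A: 8.2% (difference: 2.0%)
  O: 7.5% (difference: 2.7%)
  I: 7.0% (difference: 3.2%)
  N: 6.7% (difference: 3.5%)
  S: 6.3% (difference: 3.9%)
  H: 6.1% (difference: 4.1%)
  R: 6.0% (difference: 4.2%)
  D: 4.3% (difference: 5.9%)
Step 3: 'B' most likely represents 'T' (frequency 9.1%).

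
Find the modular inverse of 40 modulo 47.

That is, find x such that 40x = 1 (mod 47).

Step 1: We need x such that 40 * x = 1 (mod 47).
Step 2: Using the extended Euclidean algorithm or trial:
  40 * 20 = 800 = 17 * 47 + 1.
Step 3: Since 800 mod 47 = 1, the inverse is x = 20.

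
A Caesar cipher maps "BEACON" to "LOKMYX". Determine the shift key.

Step 1: Compare first letters: B (position 1) -> L (position 11).
Step 2: Shift = (11 - 1) mod 26 = 10.
The shift value is 10.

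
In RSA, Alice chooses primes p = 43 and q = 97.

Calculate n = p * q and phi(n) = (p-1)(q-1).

Step 1: n = p * q = 43 * 97 = 4171.
Step 2: phi(n) = (p-1)(q-1) = 42 * 96 = 4032.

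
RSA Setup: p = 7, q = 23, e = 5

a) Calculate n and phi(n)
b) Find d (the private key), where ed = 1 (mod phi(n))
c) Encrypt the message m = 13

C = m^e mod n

Step 1: n = 7 * 23 = 161.
Step 2: phi(n) = (7-1)(23-1) = 6 * 22 = 132.
Step 3: Find d = 5^(-1) mod 132 = 53.
  Verify: 5 * 53 = 265 = 1 (mod 132).
Step 4: C = 13^5 mod 161 = 27.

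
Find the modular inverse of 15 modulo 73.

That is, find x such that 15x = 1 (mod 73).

Step 1: We need x such that 15 * x = 1 (mod 73).
Step 2: Using the extended Euclidean algorithm or trial:
  15 * 39 = 585 = 8 * 73 + 1.
Step 3: Since 585 mod 73 = 1, the inverse is x = 39.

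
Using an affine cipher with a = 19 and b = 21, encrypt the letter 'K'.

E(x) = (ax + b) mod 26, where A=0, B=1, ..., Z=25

Step 1: Convert 'K' to number: x = 10.
Step 2: E(10) = (19 * 10 + 21) mod 26 = 211 mod 26 = 3.
Step 3: Convert 3 back to letter: D.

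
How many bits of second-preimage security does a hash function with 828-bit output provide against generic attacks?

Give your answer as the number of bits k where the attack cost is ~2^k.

Step 1: The hash has a 828-bit output.
Step 2: Second-preimage resistance means: given a specific input x, it should be infeasible to find a different y with h(y) = h(x).
With a 828-bit output, a generic search for a second preimage costs about 2^828 evaluations (each trial matches the fixed target with probability 2^-828).
Step 3: Security level = 828 bits.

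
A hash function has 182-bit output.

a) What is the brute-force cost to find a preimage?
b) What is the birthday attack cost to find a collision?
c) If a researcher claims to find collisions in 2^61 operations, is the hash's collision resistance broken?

Step 1: Preimage resistance requires brute-force of 2^182 operations.
Step 2: Collision resistance (birthday bound) = 2^(182/2) = 2^91.
Step 3: The claimed attack costs 2^61 operations.
Step 4: Since 2^61 < 2^91, the claimed attack beats the generic birthday bound, so collision resistance is broken.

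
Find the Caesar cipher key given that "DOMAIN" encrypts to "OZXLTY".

Step 1: Compare first letters: D (position 3) -> O (position 14).
Step 2: Shift = (14 - 3) mod 26 = 11.
The shift value is 11.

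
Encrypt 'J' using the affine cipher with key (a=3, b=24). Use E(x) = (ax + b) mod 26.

Step 1: Convert 'J' to number: x = 9.
Step 2: E(9) = (3 * 9 + 24) mod 26 = 51 mod 26 = 25.
Step 3: Convert 25 back to letter: Z.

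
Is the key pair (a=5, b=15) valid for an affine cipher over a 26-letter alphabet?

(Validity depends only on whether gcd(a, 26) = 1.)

Step 1: Compute gcd(5, 26).
Step 2: gcd(5, 26) = 1.
Since gcd = 1, 5 is coprime with 26, so it is a valid key.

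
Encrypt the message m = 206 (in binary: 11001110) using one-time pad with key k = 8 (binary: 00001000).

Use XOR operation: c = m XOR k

Step 1: Write out the XOR operation bit by bit:
  Message: 11001110
  Key:     00001000
  XOR:     11000110
Step 2: Convert to decimal: 11000110 = 198.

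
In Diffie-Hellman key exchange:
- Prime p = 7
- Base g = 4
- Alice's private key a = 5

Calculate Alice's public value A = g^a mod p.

Step 1: A = g^a mod p = 4^5 mod 7.
  4^1 mod 7 = 4
  4^2 mod 7 = (4 * 4) mod 7 = 2
  4^3 mod 7 = (2 * 4) mod 7 = 1
  4^4 mod 7 = (1 * 4) mod 7 = 4
  4^5 mod 7 = (4 * 4) mod 7 = 2
Result: A = 2.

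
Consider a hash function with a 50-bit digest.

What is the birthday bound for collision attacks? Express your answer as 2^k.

Step 1: The birthday paradox gives collision probability ~50% after sqrt(2^n) = 2^(n/2) hashes.
Step 2: For 50-bit output: 2^(50/2) = 2^25.
Step 3: Approximately 2^25 hash computations needed.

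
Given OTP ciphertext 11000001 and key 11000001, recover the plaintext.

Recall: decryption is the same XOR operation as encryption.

Step 1: XOR ciphertext with key:
  Ciphertext: 11000001
  Key:        11000001
  XOR:        00000000
Step 2: Plaintext = 00000000 = 0 in decimal.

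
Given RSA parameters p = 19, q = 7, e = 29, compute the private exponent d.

Step 1: n = 19 * 7 = 133.
Step 2: phi(n) = 18 * 6 = 108.
Step 3: Find d such that 29 * d = 1 (mod 108).
Step 4: d = 29^(-1) mod 108 = 41.
Verification: 29 * 41 = 1189 = 11 * 108 + 1.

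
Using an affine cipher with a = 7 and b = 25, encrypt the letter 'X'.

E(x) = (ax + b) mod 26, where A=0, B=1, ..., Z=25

Step 1: Convert 'X' to number: x = 23.
Step 2: E(23) = (7 * 23 + 25) mod 26 = 186 mod 26 = 4.
Step 3: Convert 4 back to letter: E.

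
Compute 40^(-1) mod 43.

Step 1: We need x such that 40 * x = 1 (mod 43).
Step 2: Using the extended Euclidean algorithm or trial:
  40 * 14 = 560 = 13 * 43 + 1.
Step 3: Since 560 mod 43 = 1, the inverse is x = 14.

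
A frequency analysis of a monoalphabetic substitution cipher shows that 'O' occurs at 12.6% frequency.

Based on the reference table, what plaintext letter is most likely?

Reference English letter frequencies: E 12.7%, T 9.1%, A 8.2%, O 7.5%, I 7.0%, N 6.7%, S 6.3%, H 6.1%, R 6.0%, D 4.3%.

Step 1: The observed frequency is 12.6%.
Step 2: Compare with English frequencies:
  E: 12.7% (difference: 0.1%) <-- closest
  T: 9.1% (difference: 3.5%)
  A: 8.2% (difference: 4.4%)
  O: 7.5% (difference: 5.1%)
  I: 7.0% (difference: 5.6%)
  N: 6.7% (difference: 5.9%)
  S: 6.3% (difference: 6.3%)
  H: 6.1% (difference: 6.5%)
  R: 6.0% (difference: 6.6%)
  D: 4.3% (difference: 8.3%)
Step 3: 'O' most likely represents 'E' (frequency 12.7%).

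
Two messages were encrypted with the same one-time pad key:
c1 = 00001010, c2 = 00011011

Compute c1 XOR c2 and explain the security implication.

Step 1: c1 XOR c2 = (m1 XOR k) XOR (m2 XOR k).
Step 2: By XOR associativity/commutativity: = m1 XOR m2 XOR k XOR k = m1 XOR m2.
Step 3: 00001010 XOR 00011011 = 00010001 = 17.
Step 4: The key cancels out! An attacker learns m1 XOR m2 = 17, revealing the relationship between plaintexts.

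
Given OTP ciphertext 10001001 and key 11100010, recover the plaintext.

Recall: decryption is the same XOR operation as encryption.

Step 1: XOR ciphertext with key:
  Ciphertext: 10001001
  Key:        11100010
  XOR:        01101011
Step 2: Plaintext = 01101011 = 107 in decimal.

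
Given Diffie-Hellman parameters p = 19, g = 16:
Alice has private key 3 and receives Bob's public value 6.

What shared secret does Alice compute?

Step 1: s = B^a mod p = 6^3 mod 19.
  6^1 mod 19 = 6
  6^2 mod 19 = (6 * 6) mod 19 = 17
  6^3 mod 19 = (17 * 6) mod 19 = 7
Result: shared secret = 7.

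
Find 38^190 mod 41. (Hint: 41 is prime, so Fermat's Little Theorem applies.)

Step 1: Since 41 is prime, by Fermat's Little Theorem: 38^40 = 1 (mod 41).
Step 2: Reduce exponent: 190 mod 40 = 30.
Step 3: So 38^190 = 38^30 (mod 41).
Step 4: 38^30 mod 41 = 32.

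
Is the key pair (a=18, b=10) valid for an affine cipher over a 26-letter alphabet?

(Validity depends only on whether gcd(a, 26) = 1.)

Step 1: Compute gcd(18, 26).
Step 2: gcd(18, 26) = 2.
Since gcd = 2 != 1, 18 shares a common factor with 26, so it cannot be used.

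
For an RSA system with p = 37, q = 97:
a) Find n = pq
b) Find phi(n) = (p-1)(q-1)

Step 1: n = p * q = 37 * 97 = 3589.
Step 2: phi(n) = (p-1)(q-1) = 36 * 96 = 3456.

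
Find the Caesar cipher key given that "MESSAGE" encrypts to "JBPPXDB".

Step 1: Compare first letters: M (position 12) -> J (position 9).
Step 2: Shift = (9 - 12) mod 26 = 23.
The shift value is 23.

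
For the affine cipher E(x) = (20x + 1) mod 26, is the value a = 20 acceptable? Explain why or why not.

Step 1: Compute gcd(20, 26).
Step 2: gcd(20, 26) = 2.
Since gcd = 2 != 1, 20 shares a common factor with 26, so it cannot be used.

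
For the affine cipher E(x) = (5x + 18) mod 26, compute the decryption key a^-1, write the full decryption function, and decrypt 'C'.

Step 1: Find a^-1, the modular inverse of 5 mod 26.
Step 2: We need 5 * a^-1 = 1 (mod 26).
Step 3: 5 * 21 = 105 = 4 * 26 + 1, so a^-1 = 21.
Step 4: D(y) = 21(y - 18) mod 26.
Step 5: Apply to 'C' (y = 2): D(2) = 21 * (2 - 18) mod 26 = 21 * -16 mod 26 = 2 -> 'C'.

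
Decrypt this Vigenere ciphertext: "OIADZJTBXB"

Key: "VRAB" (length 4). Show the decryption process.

Step 1: Key 'VRAB' has length 4. Extended key: VRABVRABVR
Step 2: Decrypt each position:
  O(14) - V(21) = 19 = T
  I(8) - R(17) = 17 = R
  A(0) - A(0) = 0 = A
  D(3) - B(1) = 2 = C
  Z(25) - V(21) = 4 = E
  J(9) - R(17) = 18 = S
  T(19) - A(0) = 19 = T
  B(1) - B(1) = 0 = A
  X(23) - V(21) = 2 = C
  B(1) - R(17) = 10 = K
Plaintext: TRACESTACK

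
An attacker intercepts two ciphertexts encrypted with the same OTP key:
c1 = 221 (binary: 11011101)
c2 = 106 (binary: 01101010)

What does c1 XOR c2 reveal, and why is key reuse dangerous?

Step 1: c1 XOR c2 = (m1 XOR k) XOR (m2 XOR k).
Step 2: By XOR associativity/commutativity: = m1 XOR m2 XOR k XOR k = m1 XOR m2.
Step 3: 11011101 XOR 01101010 = 10110111 = 183.
Step 4: The key cancels out! An attacker learns m1 XOR m2 = 183, revealing the relationship between plaintexts.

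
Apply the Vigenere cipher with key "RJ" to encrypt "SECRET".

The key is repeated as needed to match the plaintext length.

Step 1: Repeat key to match plaintext length:
  Plaintext: SECRET
  Key:       RJRJRJ
Step 2: Encrypt each letter:
  S(18) + R(17) = (18+17) mod 26 = 9 = J
  E(4) + J(9) = (4+9) mod 26 = 13 = N
  C(2) + R(17) = (2+17) mod 26 = 19 = T
  R(17) + J(9) = (17+9) mod 26 = 0 = A
  E(4) + R(17) = (4+17) mod 26 = 21 = V
  T(19) + J(9) = (19+9) mod 26 = 2 = C
Ciphertext: JNTAVC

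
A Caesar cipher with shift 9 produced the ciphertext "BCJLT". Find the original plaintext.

Step 1: Reverse the shift by subtracting 9 from each letter position.
  B (position 1) -> position (1-9) mod 26 = 18 -> S
  C (position 2) -> position (2-9) mod 26 = 19 -> T
  J (position 9) -> position (9-9) mod 26 = 0 -> A
  L (position 11) -> position (11-9) mod 26 = 2 -> C
  T (position 19) -> position (19-9) mod 26 = 10 -> K
Decrypted message: STACK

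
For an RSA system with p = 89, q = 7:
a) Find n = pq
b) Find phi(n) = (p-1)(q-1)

Step 1: n = p * q = 89 * 7 = 623.
Step 2: phi(n) = (p-1)(q-1) = 88 * 6 = 528.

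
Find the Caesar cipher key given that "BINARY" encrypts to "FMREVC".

Step 1: Compare first letters: B (position 1) -> F (position 5).
Step 2: Shift = (5 - 1) mod 26 = 4.
The shift value is 4.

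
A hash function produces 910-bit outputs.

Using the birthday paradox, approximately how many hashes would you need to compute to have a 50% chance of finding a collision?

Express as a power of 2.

Step 1: The birthday paradox gives collision probability ~50% after sqrt(2^n) = 2^(n/2) hashes.
Step 2: For 910-bit output: 2^(910/2) = 2^455.
Step 3: Approximately 2^455 hash computations needed.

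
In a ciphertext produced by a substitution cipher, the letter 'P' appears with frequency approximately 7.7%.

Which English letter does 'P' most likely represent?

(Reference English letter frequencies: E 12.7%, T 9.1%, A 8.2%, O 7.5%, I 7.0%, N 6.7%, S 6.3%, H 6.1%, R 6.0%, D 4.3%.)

Step 1: The observed frequency is 7.7%.
Step 2: Compare with English frequencies:
  E: 12.7% (difference: 5.0%)
  T: 9.1% (difference: 1.4%)
  A: 8.2% (difference: 0.5%)
  O: 7.5% (difference: 0.2%) <-- closest
  I: 7.0% (difference: 0.7%)
  N: 6.7% (difference: 1.0%)
  S: 6.3% (difference: 1.4%)
  H: 6.1% (difference: 1.6%)
  R: 6.0% (difference: 1.7%)
  D: 4.3% (difference: 3.4%)
Step 3: 'P' most likely represents 'O' (frequency 7.5%).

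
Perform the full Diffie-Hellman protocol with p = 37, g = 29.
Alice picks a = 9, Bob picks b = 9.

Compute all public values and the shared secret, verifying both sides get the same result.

Step 1: A = g^a mod p = 29^9 mod 37 = 31.
Step 2: B = g^b mod p = 29^9 mod 37 = 31.
Step 3: Alice computes s = B^a mod p = 31^9 mod 37 = 31.
Step 4: Bob computes s = A^b mod p = 31^9 mod 37 = 31.
Both sides agree: shared secret = 31.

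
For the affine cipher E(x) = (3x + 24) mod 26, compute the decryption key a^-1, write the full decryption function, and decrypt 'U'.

Step 1: Find a^-1, the modular inverse of 3 mod 26.
Step 2: We need 3 * a^-1 = 1 (mod 26).
Step 3: 3 * 9 = 27 = 1 * 26 + 1, so a^-1 = 9.
Step 4: D(y) = 9(y - 24) mod 26.
Step 5: Apply to 'U' (y = 20): D(20) = 9 * (20 - 24) mod 26 = 9 * -4 mod 26 = 16 -> 'Q'.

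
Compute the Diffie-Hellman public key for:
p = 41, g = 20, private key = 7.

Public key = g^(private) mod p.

Step 1: A = g^a mod p = 20^7 mod 41.
  20^1 mod 41 = 20
  20^2 mod 41 = (20 * 20) mod 41 = 31
  20^3 mod 41 = (31 * 20) mod 41 = 5
  20^4 mod 41 = (5 * 20) mod 41 = 18
  20^5 mod 41 = (18 * 20) mod 41 = 32
  20^6 mod 41 = (32 * 20) mod 41 = 25
  20^7 mod 41 = (25 * 20) mod 41 = 8
Result: A = 8.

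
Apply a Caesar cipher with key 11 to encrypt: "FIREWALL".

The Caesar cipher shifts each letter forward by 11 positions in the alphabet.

Step 1: For each letter, shift forward by 11 positions (mod 26).
  F (position 5) -> position (5+11) mod 26 = 16 -> Q
  I (position 8) -> position (8+11) mod 26 = 19 -> T
  R (position 17) -> position (17+11) mod 26 = 2 -> C
  E (position 4) -> position (4+11) mod 26 = 15 -> P
  W (position 22) -> position (22+11) mod 26 = 7 -> H
  A (position 0) -> position (0+11) mod 26 = 11 -> L
  L (position 11) -> position (11+11) mod 26 = 22 -> W
  L (position 11) -> position (11+11) mod 26 = 22 -> W
Result: QTCPHLWW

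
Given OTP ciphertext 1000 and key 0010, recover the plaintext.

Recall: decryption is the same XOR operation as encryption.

Step 1: XOR ciphertext with key:
  Ciphertext: 1000
  Key:        0010
  XOR:        1010
Step 2: Plaintext = 1010 = 10 in decimal.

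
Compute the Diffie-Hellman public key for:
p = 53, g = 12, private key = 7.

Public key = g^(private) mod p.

Step 1: A = g^a mod p = 12^7 mod 53.
  12^1 mod 53 = 12
  12^2 mod 53 = (12 * 12) mod 53 = 38
  12^3 mod 53 = (38 * 12) mod 53 = 32
  12^4 mod 53 = (32 * 12) mod 53 = 13
  12^5 mod 53 = (13 * 12) mod 53 = 50
  12^6 mod 53 = (50 * 12) mod 53 = 17
  12^7 mod 53 = (17 * 12) mod 53 = 45
Result: A = 45.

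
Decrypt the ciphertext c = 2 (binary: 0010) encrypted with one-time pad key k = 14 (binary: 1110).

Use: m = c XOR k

Step 1: XOR ciphertext with key:
  Ciphertext: 0010
  Key:        1110
  XOR:        1100
Step 2: Plaintext = 1100 = 12 in decimal.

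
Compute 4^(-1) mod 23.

Step 1: We need x such that 4 * x = 1 (mod 23).
Step 2: Using the extended Euclidean algorithm or trial:
  4 * 6 = 24 = 1 * 23 + 1.
Step 3: Since 24 mod 23 = 1, the inverse is x = 6.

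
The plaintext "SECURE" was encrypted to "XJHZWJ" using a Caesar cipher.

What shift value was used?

Step 1: Compare first letters: S (position 18) -> X (position 23).
Step 2: Shift = (23 - 18) mod 26 = 5.
The shift value is 5.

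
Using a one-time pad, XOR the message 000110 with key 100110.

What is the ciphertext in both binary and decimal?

Step 1: Write out the XOR operation bit by bit:
  Message: 000110
  Key:     100110
  XOR:     100000
Step 2: Convert to decimal: 100000 = 32.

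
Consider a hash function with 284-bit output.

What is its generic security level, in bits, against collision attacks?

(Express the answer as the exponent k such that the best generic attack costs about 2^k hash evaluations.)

Step 1: The hash has a 284-bit output.
Step 2: Collision resistance means it should be infeasible to find any x != y with h(x) = h(y).
By the birthday bound, a generic collision search succeeds after about sqrt(2^284) = 2^(284/2) = 2^142 evaluations.
Step 3: Security level = 142 bits.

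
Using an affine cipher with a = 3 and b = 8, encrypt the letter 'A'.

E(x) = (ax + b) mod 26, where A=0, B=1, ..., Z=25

Step 1: Convert 'A' to number: x = 0.
Step 2: E(0) = (3 * 0 + 8) mod 26 = 8 mod 26 = 8.
Step 3: Convert 8 back to letter: I.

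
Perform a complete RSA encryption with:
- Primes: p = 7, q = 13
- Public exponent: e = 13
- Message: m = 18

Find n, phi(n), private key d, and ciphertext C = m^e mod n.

Step 1: n = 7 * 13 = 91.
Step 2: phi(n) = (7-1)(13-1) = 6 * 12 = 72.
Step 3: Find d = 13^(-1) mod 72 = 61.
  Verify: 13 * 61 = 793 = 1 (mod 72).
Step 4: C = 18^13 mod 91 = 18.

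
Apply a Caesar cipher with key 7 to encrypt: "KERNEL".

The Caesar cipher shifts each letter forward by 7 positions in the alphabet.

Step 1: For each letter, shift forward by 7 positions (mod 26).
  K (position 10) -> position (10+7) mod 26 = 17 -> R
  E (position 4) -> position (4+7) mod 26 = 11 -> L
  R (position 17) -> position (17+7) mod 26 = 24 -> Y
  N (position 13) -> position (13+7) mod 26 = 20 -> U
  E (position 4) -> position (4+7) mod 26 = 11 -> L
  L (position 11) -> position (11+7) mod 26 = 18 -> S
Result: RLYULS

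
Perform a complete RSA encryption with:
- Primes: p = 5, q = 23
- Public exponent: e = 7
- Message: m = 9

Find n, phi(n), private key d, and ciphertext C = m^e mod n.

Step 1: n = 5 * 23 = 115.
Step 2: phi(n) = (5-1)(23-1) = 4 * 22 = 88.
Step 3: Find d = 7^(-1) mod 88 = 63.
  Verify: 7 * 63 = 441 = 1 (mod 88).
Step 4: C = 9^7 mod 115 = 4.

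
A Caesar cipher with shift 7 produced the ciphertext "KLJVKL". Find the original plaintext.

Step 1: Reverse the shift by subtracting 7 from each letter position.
  K (position 10) -> position (10-7) mod 26 = 3 -> D
  L (position 11) -> position (11-7) mod 26 = 4 -> E
  J (position 9) -> position (9-7) mod 26 = 2 -> C
  V (position 21) -> position (21-7) mod 26 = 14 -> O
  K (position 10) -> position (10-7) mod 26 = 3 -> D
  L (position 11) -> position (11-7) mod 26 = 4 -> E
Decrypted message: DECODE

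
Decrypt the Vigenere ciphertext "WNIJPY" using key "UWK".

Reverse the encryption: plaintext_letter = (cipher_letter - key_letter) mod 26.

Step 1: Extend key: UWKUWK
Step 2: Decrypt each letter (c - k) mod 26:
  W(22) - U(20) = (22-20) mod 26 = 2 = C
  N(13) - W(22) = (13-22) mod 26 = 17 = R
  I(8) - K(10) = (8-10) mod 26 = 24 = Y
  J(9) - U(20) = (9-20) mod 26 = 15 = P
  P(15) - W(22) = (15-22) mod 26 = 19 = T
  Y(24) - K(10) = (24-10) mod 26 = 14 = O
Plaintext: CRYPTO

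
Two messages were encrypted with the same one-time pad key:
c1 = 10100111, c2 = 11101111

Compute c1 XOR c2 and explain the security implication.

Step 1: c1 XOR c2 = (m1 XOR k) XOR (m2 XOR k).
Step 2: By XOR associativity/commutativity: = m1 XOR m2 XOR k XOR k = m1 XOR m2.
Step 3: 10100111 XOR 11101111 = 01001000 = 72.
Step 4: The key cancels out! An attacker learns m1 XOR m2 = 72, revealing the relationship between plaintexts.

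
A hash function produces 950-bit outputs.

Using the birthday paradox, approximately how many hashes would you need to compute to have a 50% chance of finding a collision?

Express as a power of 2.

Step 1: The birthday paradox gives collision probability ~50% after sqrt(2^n) = 2^(n/2) hashes.
Step 2: For 950-bit output: 2^(950/2) = 2^475.
Step 3: Approximately 2^475 hash computations needed.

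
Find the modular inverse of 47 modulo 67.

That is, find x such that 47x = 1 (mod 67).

Step 1: We need x such that 47 * x = 1 (mod 67).
Step 2: Using the extended Euclidean algorithm or trial:
  47 * 10 = 470 = 7 * 67 + 1.
Step 3: Since 470 mod 67 = 1, the inverse is x = 10.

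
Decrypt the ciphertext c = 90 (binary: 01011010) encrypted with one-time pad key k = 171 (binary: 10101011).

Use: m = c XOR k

Step 1: XOR ciphertext with key:
  Ciphertext: 01011010
  Key:        10101011
  XOR:        11110001
Step 2: Plaintext = 11110001 = 241 in decimal.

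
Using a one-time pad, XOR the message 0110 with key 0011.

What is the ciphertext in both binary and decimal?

Step 1: Write out the XOR operation bit by bit:
  Message: 0110
  Key:     0011
  XOR:     0101
Step 2: Convert to decimal: 0101 = 5.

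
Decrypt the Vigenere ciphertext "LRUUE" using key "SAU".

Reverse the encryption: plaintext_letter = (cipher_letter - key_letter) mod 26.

Step 1: Extend key: SAUSA
Step 2: Decrypt each letter (c - k) mod 26:
  L(11) - S(18) = (11-18) mod 26 = 19 = T
  R(17) - A(0) = (17-0) mod 26 = 17 = R
  U(20) - U(20) = (20-20) mod 26 = 0 = A
  U(20) - S(18) = (20-18) mod 26 = 2 = C
  E(4) - A(0) = (4-0) mod 26 = 4 = E
Plaintext: TRACE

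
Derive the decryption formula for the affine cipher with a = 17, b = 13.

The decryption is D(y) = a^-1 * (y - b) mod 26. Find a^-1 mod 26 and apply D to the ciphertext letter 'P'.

Step 1: Find a^-1, the modular inverse of 17 mod 26.
Step 2: We need 17 * a^-1 = 1 (mod 26).
Step 3: 17 * 23 = 391 = 15 * 26 + 1, so a^-1 = 23.
Step 4: D(y) = 23(y - 13) mod 26.
Step 5: Apply to 'P' (y = 15): D(15) = 23 * (15 - 13) mod 26 = 23 * 2 mod 26 = 20 -> 'U'.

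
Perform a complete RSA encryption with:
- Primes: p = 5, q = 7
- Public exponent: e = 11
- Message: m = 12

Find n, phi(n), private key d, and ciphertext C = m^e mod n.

Step 1: n = 5 * 7 = 35.
Step 2: phi(n) = (5-1)(7-1) = 4 * 6 = 24.
Step 3: Find d = 11^(-1) mod 24 = 11.
  Verify: 11 * 11 = 121 = 1 (mod 24).
Step 4: C = 12^11 mod 35 = 3.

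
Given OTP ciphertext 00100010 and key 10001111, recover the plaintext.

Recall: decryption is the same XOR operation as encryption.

Step 1: XOR ciphertext with key:
  Ciphertext: 00100010
  Key:        10001111
  XOR:        10101101
Step 2: Plaintext = 10101101 = 173 in decimal.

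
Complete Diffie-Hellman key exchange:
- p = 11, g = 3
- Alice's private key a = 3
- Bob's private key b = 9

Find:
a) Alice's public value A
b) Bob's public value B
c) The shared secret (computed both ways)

Step 1: A = g^a mod p = 3^3 mod 11 = 5.
Step 2: B = g^b mod p = 3^9 mod 11 = 4.
Step 3: Alice computes s = B^a mod p = 4^3 mod 11 = 9.
Step 4: Bob computes s = A^b mod p = 5^9 mod 11 = 9.
Both sides agree: shared secret = 9.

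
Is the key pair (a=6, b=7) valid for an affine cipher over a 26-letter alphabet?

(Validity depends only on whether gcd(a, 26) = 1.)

Step 1: Compute gcd(6, 26).
Step 2: gcd(6, 26) = 2.
Since gcd = 2 != 1, 6 shares a common factor with 26, so it cannot be used.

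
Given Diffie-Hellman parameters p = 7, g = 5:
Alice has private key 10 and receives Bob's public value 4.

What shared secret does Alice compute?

Step 1: s = B^a mod p = 4^10 mod 7.
  4^1 mod 7 = 4
  4^2 mod 7 = (4 * 4) mod 7 = 2
  4^3 mod 7 = (2 * 4) mod 7 = 1
  4^4 mod 7 = (1 * 4) mod 7 = 4
  4^5 mod 7 = (4 * 4) mod 7 = 2
  4^6 mod 7 = (2 * 4) mod 7 = 1
  4^7 mod 7 = (1 * 4) mod 7 = 4
  4^8 mod 7 = (4 * 4) mod 7 = 2
  4^9 mod 7 = (2 * 4) mod 7 = 1
  4^10 mod 7 = (1 * 4) mod 7 = 4
Result: shared secret = 4.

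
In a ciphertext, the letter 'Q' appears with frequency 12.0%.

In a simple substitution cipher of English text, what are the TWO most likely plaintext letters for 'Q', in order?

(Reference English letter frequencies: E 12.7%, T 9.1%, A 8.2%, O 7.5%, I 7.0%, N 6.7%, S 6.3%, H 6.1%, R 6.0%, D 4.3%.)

Step 1: Observed frequency of 'Q' is 12.0%.
Step 2: Compute distances to each reference frequency and sort:
  E (12.7%): difference = 0.7% <-- BEST
  T (9.1%): difference = 2.9% <-- RUNNER-UP
  A (8.2%): difference = 3.8%
  O (7.5%): difference = 4.5%
  I (7.0%): difference = 5.0%
Step 3: Most likely is 'E' (12.7%, diff 0.7%); second most likely is 'T' (9.1%, diff 2.9%).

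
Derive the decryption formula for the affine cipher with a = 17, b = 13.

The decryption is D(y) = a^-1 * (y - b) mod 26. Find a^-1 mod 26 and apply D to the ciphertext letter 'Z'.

Step 1: Find a^-1, the modular inverse of 17 mod 26.
Step 2: We need 17 * a^-1 = 1 (mod 26).
Step 3: 17 * 23 = 391 = 15 * 26 + 1, so a^-1 = 23.
Step 4: D(y) = 23(y - 13) mod 26.
Step 5: Apply to 'Z' (y = 25): D(25) = 23 * (25 - 13) mod 26 = 23 * 12 mod 26 = 16 -> 'Q'.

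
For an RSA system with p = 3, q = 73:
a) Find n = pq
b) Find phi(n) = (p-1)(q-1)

Step 1: n = p * q = 3 * 73 = 219.
Step 2: phi(n) = (p-1)(q-1) = 2 * 72 = 144.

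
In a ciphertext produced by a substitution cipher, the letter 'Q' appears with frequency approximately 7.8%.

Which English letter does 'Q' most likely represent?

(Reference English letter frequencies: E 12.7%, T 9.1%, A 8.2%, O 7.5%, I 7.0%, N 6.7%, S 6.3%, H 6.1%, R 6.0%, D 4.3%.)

Step 1: The observed frequency is 7.8%.
Step 2: Compare with English frequencies:
  E: 12.7% (difference: 4.9%)
  T: 9.1% (difference: 1.3%)
  A: 8.2% (difference: 0.4%)
  O: 7.5% (difference: 0.3%) <-- closest
  I: 7.0% (difference: 0.8%)
  N: 6.7% (difference: 1.1%)
  S: 6.3% (difference: 1.5%)
  H: 6.1% (difference: 1.7%)
  R: 6.0% (difference: 1.8%)
  D: 4.3% (difference: 3.5%)
Step 3: 'Q' most likely represents 'O' (frequency 7.5%).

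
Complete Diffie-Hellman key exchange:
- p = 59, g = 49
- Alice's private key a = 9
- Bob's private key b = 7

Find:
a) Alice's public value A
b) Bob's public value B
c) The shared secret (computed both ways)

Step 1: A = g^a mod p = 49^9 mod 59 = 27.
Step 2: B = g^b mod p = 49^7 mod 59 = 28.
Step 3: Alice computes s = B^a mod p = 28^9 mod 59 = 5.
Step 4: Bob computes s = A^b mod p = 27^7 mod 59 = 5.
Both sides agree: shared secret = 5.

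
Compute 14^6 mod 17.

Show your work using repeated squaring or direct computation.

Step 1: Compute 14^6 mod 17 step by step, reducing modulo 17 at each step.
  14^1 mod 17 = 14
  14^2 mod 17 = (14 * 14) mod 17 = 9
  14^3 mod 17 = (9 * 14) mod 17 = 7
  14^4 mod 17 = (7 * 14) mod 17 = 13
  14^5 mod 17 = (13 * 14) mod 17 = 12
  14^6 mod 17 = (12 * 14) mod 17 = 15
Step 2: Result = 15.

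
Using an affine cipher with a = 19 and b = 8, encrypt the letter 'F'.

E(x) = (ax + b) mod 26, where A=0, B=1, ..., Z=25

Step 1: Convert 'F' to number: x = 5.
Step 2: E(5) = (19 * 5 + 8) mod 26 = 103 mod 26 = 25.
Step 3: Convert 25 back to letter: Z.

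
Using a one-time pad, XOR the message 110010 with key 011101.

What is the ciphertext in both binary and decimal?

Step 1: Write out the XOR operation bit by bit:
  Message: 110010
  Key:     011101
  XOR:     101111
Step 2: Convert to decimal: 101111 = 47.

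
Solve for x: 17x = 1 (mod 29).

Step 1: We need x such that 17 * x = 1 (mod 29).
Step 2: Using the extended Euclidean algorithm or trial:
  17 * 12 = 204 = 7 * 29 + 1.
Step 3: Since 204 mod 29 = 1, the inverse is x = 12.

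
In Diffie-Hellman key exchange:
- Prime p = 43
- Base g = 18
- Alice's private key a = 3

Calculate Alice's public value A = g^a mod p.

Step 1: A = g^a mod p = 18^3 mod 43.
  18^1 mod 43 = 18
  18^2 mod 43 = (18 * 18) mod 43 = 23
  18^3 mod 43 = (23 * 18) mod 43 = 27
Result: A = 27.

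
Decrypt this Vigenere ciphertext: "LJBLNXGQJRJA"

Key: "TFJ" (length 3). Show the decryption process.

Step 1: Key 'TFJ' has length 3. Extended key: TFJTFJTFJTFJ
Step 2: Decrypt each position:
  L(11) - T(19) = 18 = S
  J(9) - F(5) = 4 = E
  B(1) - J(9) = 18 = S
  L(11) - T(19) = 18 = S
  N(13) - F(5) = 8 = I
  X(23) - J(9) = 14 = O
  G(6) - T(19) = 13 = N
  Q(16) - F(5) = 11 = L
  J(9) - J(9) = 0 = A
  R(17) - T(19) = 24 = Y
  J(9) - F(5) = 4 = E
  A(0) - J(9) = 17 = R
Plaintext: SESSIONLAYER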